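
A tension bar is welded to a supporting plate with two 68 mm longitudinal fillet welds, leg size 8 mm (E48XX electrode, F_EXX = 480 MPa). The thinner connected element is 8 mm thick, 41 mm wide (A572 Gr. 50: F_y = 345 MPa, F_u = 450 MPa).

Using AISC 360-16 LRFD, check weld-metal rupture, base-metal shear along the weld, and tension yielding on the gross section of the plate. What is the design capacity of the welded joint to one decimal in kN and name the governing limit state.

101.8 kN (gross-section yield governs)

Weld metal: throat = 0.707×8 = 5.656 mm, L = 2×68 = 136 mm. φR_n = 0.75 × 0.6 × 480 × 5.656 × 136 = 166.2 kN.
Base metal shear (8 mm plate): yield φR_n = 1.0×0.6×345×8×136 = 225.2 kN; rupture φR_n = 0.75×0.6×450×8×136 = 220.3 kN; take 220.3 kN (rupture).
Tension yield (gross): A_g = 41×8 = 328 mm². φR_n = 0.90 × 345 × 328 = 101.8 kN.
Governing: min(166.2, 220.3, 101.8) = 101.8 kN → gross-section yield.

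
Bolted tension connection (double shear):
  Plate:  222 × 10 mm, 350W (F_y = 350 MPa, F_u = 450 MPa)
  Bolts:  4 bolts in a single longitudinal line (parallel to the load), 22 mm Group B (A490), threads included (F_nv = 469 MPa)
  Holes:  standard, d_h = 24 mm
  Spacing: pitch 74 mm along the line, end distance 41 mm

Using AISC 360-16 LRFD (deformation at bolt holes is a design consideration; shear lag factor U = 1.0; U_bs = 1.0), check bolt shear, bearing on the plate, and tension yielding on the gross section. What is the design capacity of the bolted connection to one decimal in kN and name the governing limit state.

Bolt shear: A_b = π(22)²/4 = 380.13 mm². φR_n = 0.75 × 469 × 380.13 × 4 × 2 = 1069.7 kN.
Bearing (10 mm plate, F_u = 450 MPa): end bolts L_c = 41 − 24/2 = 29, R_n = min(1.2×29×10×450, 2.4×22×10×450) = 156.6 kN/bolt; interior L_c = 74 − 24 = 50, R_n = 237.6 kN/bolt. φR_n = 0.75 × (1×156.6 + 3×237.6) = 652.1 kN.
Tension yield (gross): A_g = 222×10 = 2220 mm². φR_n = 0.90 × 350 × 2220 = 699.3 kN.
Governing: min(1069.7, 652.1, 699.3) = 652.1 kN → bearing.

652.1 kN (bearing governs)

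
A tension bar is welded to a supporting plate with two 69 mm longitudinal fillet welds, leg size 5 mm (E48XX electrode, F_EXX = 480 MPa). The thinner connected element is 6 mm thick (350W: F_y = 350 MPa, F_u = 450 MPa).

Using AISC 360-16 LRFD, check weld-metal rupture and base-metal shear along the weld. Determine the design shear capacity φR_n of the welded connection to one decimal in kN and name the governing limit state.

Weld metal: throat = 0.707×5 = 3.535 mm, L = 2×69 = 138 mm. φR_n = 0.75 × 0.6 × 480 × 3.535 × 138 = 105.4 kN.
Base metal shear (6 mm plate): yield φR_n = 1.0×0.6×350×6×138 = 173.9 kN; rupture φR_n = 0.75×0.6×450×6×138 = 167.7 kN; take 167.7 kN (rupture).
Governing: min(105.4, 167.7) = 105.4 kN → weld metal.

105.4 kN (weld metal governs)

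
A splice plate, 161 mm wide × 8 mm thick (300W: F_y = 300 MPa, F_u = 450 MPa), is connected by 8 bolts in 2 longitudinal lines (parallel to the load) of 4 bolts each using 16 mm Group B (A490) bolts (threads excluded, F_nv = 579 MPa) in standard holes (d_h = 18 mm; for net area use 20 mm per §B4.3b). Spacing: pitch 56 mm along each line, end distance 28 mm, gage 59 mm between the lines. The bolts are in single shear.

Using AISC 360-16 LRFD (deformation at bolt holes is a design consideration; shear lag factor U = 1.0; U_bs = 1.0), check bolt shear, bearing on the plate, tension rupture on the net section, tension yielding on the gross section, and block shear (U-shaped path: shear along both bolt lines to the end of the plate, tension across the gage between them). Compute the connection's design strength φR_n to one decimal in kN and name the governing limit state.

Bolt shear: A_b = π(16)²/4 = 201.06 mm². φR_n = 0.75 × 579 × 201.06 × 8 × 1 = 698.5 kN.
Bearing (8 mm plate, F_u = 450 MPa): end bolts L_c = 28 − 18/2 = 19, R_n = min(1.2×19×8×450, 2.4×16×8×450) = 82.08 kN/bolt; interior L_c = 56 − 18 = 38, R_n = 138.24 kN/bolt. φR_n = 0.75 × (2×82.08 + 6×138.24) = 745.2 kN.
Tension rupture (net): A_n = (161 − 2×20)×8 = 968 mm² (U = 1.0, A_e = A_n). φR_n = 0.75 × 450 × 968 = 326.7 kN.
Tension yield (gross): A_g = 161×8 = 1288 mm². φR_n = 0.90 × 300 × 1288 = 347.8 kN.
Block shear: shear path 2×[28+3×56] = 2×196 mm, A_gv = 3136, A_nv = 2×(196 − 3.5×20)×8 = 2016 mm²; tension across gage: (59 − 1×20)×8 = 312 mm². R_n = min(0.6×450×2016, 0.6×300×3136) + 1.0×450×312 = min(544.32, 564.48) + 140.4 = 684.72 kN. φR_n = 0.75 × 684.72 = 513.5 kN.
Governing: min(698.5, 745.2, 326.7, 347.8, 513.5) = 326.7 kN → net-section rupture.

326.7 kN (net-section rupture governs)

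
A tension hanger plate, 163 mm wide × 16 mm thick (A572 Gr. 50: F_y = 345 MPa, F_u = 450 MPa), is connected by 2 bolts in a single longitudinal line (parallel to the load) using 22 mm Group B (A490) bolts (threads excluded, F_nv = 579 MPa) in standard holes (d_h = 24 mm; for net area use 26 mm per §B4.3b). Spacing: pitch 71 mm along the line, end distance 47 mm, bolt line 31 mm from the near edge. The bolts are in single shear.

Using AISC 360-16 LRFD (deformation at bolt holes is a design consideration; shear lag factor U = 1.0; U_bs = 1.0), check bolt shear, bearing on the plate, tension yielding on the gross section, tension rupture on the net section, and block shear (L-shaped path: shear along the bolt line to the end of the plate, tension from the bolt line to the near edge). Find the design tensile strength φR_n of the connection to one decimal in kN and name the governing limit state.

Bolt shear: A_b = π(22)²/4 = 380.13 mm². φR_n = 0.75 × 579 × 380.13 × 2 × 1 = 330.1 kN.
Bearing (16 mm plate, F_u = 450 MPa): end bolts L_c = 47 − 24/2 = 35, R_n = min(1.2×35×16×450, 2.4×22×16×450) = 302.4 kN/bolt; interior L_c = 71 − 24 = 47, R_n = 380.16 kN/bolt. φR_n = 0.75 × (1×302.4 + 1×380.16) = 511.9 kN.
Tension yield (gross): A_g = 163×16 = 2608 mm². φR_n = 0.90 × 345 × 2608 = 809.8 kN.
Tension rupture (net): A_n = (163 − 1×26)×16 = 2192 mm² (U = 1.0, A_e = A_n). φR_n = 0.75 × 450 × 2192 = 739.8 kN.
Block shear: shear path 1×[47+1×71] = 1×118 mm, A_gv = 1888, A_nv = 1×(118 − 1.5×26)×16 = 1264 mm²; tension to near edge: (31 − 0.5×26)×16 = 288 mm². R_n = min(0.6×450×1264, 0.6×345×1888) + 1.0×450×288 = min(341.28, 390.82) + 129.6 = 470.88 kN. φR_n = 0.75 × 470.88 = 353.2 kN.
Governing: min(330.1, 511.9, 809.8, 739.8, 353.2) = 330.1 kN → bolt shear.

330.1 kN (bolt shear governs)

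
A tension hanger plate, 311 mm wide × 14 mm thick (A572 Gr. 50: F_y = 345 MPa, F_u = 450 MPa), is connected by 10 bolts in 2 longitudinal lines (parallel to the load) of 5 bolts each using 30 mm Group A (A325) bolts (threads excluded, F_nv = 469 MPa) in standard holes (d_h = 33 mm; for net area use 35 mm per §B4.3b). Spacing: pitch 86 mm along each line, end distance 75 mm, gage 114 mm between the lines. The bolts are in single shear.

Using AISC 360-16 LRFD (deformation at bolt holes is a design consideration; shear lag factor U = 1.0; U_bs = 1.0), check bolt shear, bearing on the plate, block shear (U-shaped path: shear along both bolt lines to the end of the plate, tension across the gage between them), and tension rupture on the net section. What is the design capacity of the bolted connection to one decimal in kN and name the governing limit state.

Bolt shear: A_b = π(30)²/4 = 706.86 mm². φR_n = 0.75 × 469 × 706.86 × 10 × 1 = 2486.4 kN.
Bearing (14 mm plate, F_u = 450 MPa): end bolts L_c = 75 − 33/2 = 58.5, R_n = min(1.2×58.5×14×450, 2.4×30×14×450) = 442.26 kN/bolt; interior L_c = 86 − 33 = 53, R_n = 400.68 kN/bolt. φR_n = 0.75 × (2×442.26 + 8×400.68) = 3067.5 kN.
Block shear: shear path 2×[75+4×86] = 2×419 mm, A_gv = 11732, A_nv = 2×(419 − 4.5×35)×14 = 7322 mm²; tension across gage: (114 − 1×35)×14 = 1106 mm². R_n = min(0.6×450×7322, 0.6×345×11732) + 1.0×450×1106 = min(1976.9, 2428.5) + 497.7 = 2474.6 kN. φR_n = 0.75 × 2474.6 = 1856.0 kN.
Tension rupture (net): A_n = (311 − 2×35)×14 = 3374 mm² (U = 1.0, A_e = A_n). φR_n = 0.75 × 450 × 3374 = 1138.7 kN.
Governing: min(2486.4, 3067.5, 1856.0, 1138.7) = 1138.7 kN → net-section rupture.

1138.7 kN (net-section rupture governs)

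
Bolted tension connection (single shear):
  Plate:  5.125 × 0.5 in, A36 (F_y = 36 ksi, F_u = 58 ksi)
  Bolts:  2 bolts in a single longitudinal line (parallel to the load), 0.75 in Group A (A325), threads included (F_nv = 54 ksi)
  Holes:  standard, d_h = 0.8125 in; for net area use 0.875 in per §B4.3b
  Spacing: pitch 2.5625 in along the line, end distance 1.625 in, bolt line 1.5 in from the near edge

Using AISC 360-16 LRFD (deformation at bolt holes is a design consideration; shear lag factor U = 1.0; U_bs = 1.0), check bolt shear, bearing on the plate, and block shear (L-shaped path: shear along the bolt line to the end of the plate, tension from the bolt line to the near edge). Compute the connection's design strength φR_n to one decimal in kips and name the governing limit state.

Bolt shear: A_b = π(0.75)²/4 = 0.44179 in². φR_n = 0.75 × 54 × 0.44179 × 2 × 1 = 35.8 kips.
Bearing (0.5 in plate, F_u = 58 ksi): end bolts L_c = 1.625 − 0.8125/2 = 1.21875, R_n = min(1.2×1.21875×0.5×58, 2.4×0.75×0.5×58) = 42.413 kips/bolt; interior L_c = 2.5625 − 0.8125 = 1.75, R_n = 52.2 kips/bolt. φR_n = 0.75 × (1×42.413 + 1×52.2) = 71.0 kips.
Block shear: shear path 1×[1.625+1×2.5625] = 1×4.1875 in, A_gv = 2.0938, A_nv = 1×(4.1875 − 1.5×0.875)×0.5 = 1.4375 in²; tension to near edge: (1.5 − 0.5×0.875)×0.5 = 0.53125 in². R_n = min(0.6×58×1.4375, 0.6×36×2.0938) + 1.0×58×0.53125 = min(50.025, 45.226) + 30.813 = 76.039 kips. φR_n = 0.75 × 76.039 = 57.0 kips.
Governing: min(35.8, 71.0, 57.0) = 35.8 kips → bolt shear.

35.8 kips (bolt shear governs)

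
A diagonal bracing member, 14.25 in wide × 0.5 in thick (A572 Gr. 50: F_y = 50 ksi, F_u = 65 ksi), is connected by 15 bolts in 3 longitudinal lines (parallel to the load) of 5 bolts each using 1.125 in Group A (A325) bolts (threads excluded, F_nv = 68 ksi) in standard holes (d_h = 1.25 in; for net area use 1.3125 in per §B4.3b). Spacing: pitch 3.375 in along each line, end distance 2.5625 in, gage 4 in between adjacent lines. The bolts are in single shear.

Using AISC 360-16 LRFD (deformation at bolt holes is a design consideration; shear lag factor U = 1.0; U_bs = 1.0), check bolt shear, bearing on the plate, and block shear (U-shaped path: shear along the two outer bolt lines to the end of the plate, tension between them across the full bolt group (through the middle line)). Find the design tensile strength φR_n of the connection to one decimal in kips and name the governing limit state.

428.1 kips (block shear governs)

Bolt shear: A_b = π(1.125)²/4 = 0.99402 in². φR_n = 0.75 × 68 × 0.99402 × 15 × 1 = 760.4 kips.
Bearing (0.5 in plate, F_u = 65 ksi): end bolts L_c = 2.5625 − 1.25/2 = 1.9375, R_n = min(1.2×1.9375×0.5×65, 2.4×1.125×0.5×65) = 75.563 kips/bolt; interior L_c = 3.375 − 1.25 = 2.125, R_n = 82.875 kips/bolt. φR_n = 0.75 × (3×75.563 + 12×82.875) = 915.9 kips.
Block shear: shear path 2×[2.5625+4×3.375] = 2×16.0625 in, A_gv = 16.063, A_nv = 2×(16.0625 − 4.5×1.3125)×0.5 = 10.156 in²; tension across gage: (8 − 2×1.3125)×0.5 = 2.6875 in². R_n = min(0.6×65×10.156, 0.6×50×16.063) + 1.0×65×2.6875 = min(396.08, 481.89) + 174.69 = 570.77 kips. φR_n = 0.75 × 570.77 = 428.1 kips.
Governing: min(760.4, 915.9, 428.1) = 428.1 kips → block shear.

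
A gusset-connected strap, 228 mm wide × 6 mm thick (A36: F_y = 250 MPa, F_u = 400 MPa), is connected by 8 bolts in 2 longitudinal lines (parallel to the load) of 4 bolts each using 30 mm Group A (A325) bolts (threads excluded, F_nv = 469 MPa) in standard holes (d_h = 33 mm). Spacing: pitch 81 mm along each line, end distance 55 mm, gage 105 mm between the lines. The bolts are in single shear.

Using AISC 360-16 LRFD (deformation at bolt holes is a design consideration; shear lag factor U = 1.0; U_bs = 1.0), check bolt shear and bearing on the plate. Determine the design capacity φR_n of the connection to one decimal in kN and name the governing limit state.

788.4 kN (bearing governs)

Bolt shear: A_b = π(30)²/4 = 706.86 mm². φR_n = 0.75 × 469 × 706.86 × 8 × 1 = 1989.1 kN.
Bearing (6 mm plate, F_u = 400 MPa): end bolts L_c = 55 − 33/2 = 38.5, R_n = min(1.2×38.5×6×400, 2.4×30×6×400) = 110.88 kN/bolt; interior L_c = 81 − 33 = 48, R_n = 138.24 kN/bolt. φR_n = 0.75 × (2×110.88 + 6×138.24) = 788.4 kN.
Governing: min(1989.1, 788.4) = 788.4 kN → bearing.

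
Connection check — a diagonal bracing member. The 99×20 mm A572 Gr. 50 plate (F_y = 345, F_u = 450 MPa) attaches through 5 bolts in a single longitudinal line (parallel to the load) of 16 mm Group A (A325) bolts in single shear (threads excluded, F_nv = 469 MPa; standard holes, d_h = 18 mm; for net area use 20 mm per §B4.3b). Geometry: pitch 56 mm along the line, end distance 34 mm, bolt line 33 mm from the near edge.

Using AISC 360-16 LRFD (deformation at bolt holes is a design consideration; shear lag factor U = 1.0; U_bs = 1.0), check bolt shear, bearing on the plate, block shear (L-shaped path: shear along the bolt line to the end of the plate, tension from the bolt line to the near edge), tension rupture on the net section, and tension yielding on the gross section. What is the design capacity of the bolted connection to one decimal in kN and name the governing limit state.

Bolt shear: A_b = π(16)²/4 = 201.06 mm². φR_n = 0.75 × 469 × 201.06 × 5 × 1 = 353.6 kN.
Bearing (20 mm plate, F_u = 450 MPa): end bolts L_c = 34 − 18/2 = 25, R_n = min(1.2×25×20×450, 2.4×16×20×450) = 270 kN/bolt; interior L_c = 56 − 18 = 38, R_n = 345.6 kN/bolt. φR_n = 0.75 × (1×270 + 4×345.6) = 1239.3 kN.
Block shear: shear path 1×[34+4×56] = 1×258 mm, A_gv = 5160, A_nv = 1×(258 − 4.5×20)×20 = 3360 mm²; tension to near edge: (33 − 0.5×20)×20 = 460 mm². R_n = min(0.6×450×3360, 0.6×345×5160) + 1.0×450×460 = min(907.2, 1068.1) + 207 = 1114.2 kN. φR_n = 0.75 × 1114.2 = 835.7 kN.
Tension rupture (net): A_n = (99 − 1×20)×20 = 1580 mm² (U = 1.0, A_e = A_n). φR_n = 0.75 × 450 × 1580 = 533.3 kN.
Tension yield (gross): A_g = 99×20 = 1980 mm². φR_n = 0.90 × 345 × 1980 = 614.8 kN.
Governing: min(353.6, 1239.3, 835.7, 533.3, 614.8) = 353.6 kN → bolt shear.

353.6 kN (bolt shear governs)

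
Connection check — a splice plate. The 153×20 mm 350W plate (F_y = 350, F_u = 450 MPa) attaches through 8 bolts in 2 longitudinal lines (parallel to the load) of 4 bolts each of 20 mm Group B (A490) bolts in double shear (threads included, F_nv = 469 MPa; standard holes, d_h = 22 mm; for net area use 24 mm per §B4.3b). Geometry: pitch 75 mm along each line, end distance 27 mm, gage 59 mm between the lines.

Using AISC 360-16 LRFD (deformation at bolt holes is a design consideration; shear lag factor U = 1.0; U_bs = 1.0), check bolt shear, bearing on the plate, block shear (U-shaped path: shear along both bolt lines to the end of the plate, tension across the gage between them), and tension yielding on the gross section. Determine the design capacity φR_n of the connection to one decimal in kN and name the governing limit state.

963.9 kN (gross-section yield governs)

Bolt shear: A_b = π(20)²/4 = 314.16 mm². φR_n = 0.75 × 469 × 314.16 × 8 × 2 = 1768.1 kN.
Bearing (20 mm plate, F_u = 450 MPa): end bolts L_c = 27 − 22/2 = 16, R_n = min(1.2×16×20×450, 2.4×20×20×450) = 172.8 kN/bolt; interior L_c = 75 − 22 = 53, R_n = 432 kN/bolt. φR_n = 0.75 × (2×172.8 + 6×432) = 2203.2 kN.
Block shear: shear path 2×[27+3×75] = 2×252 mm, A_gv = 10080, A_nv = 2×(252 − 3.5×24)×20 = 6720 mm²; tension across gage: (59 − 1×24)×20 = 700 mm². R_n = min(0.6×450×6720, 0.6×350×10080) + 1.0×450×700 = min(1814.4, 2116.8) + 315 = 2129.4 kN. φR_n = 0.75 × 2129.4 = 1597.1 kN.
Tension yield (gross): A_g = 153×20 = 3060 mm². φR_n = 0.90 × 350 × 3060 = 963.9 kN.
Governing: min(1768.1, 2203.2, 1597.1, 963.9) = 963.9 kN → gross-section yield.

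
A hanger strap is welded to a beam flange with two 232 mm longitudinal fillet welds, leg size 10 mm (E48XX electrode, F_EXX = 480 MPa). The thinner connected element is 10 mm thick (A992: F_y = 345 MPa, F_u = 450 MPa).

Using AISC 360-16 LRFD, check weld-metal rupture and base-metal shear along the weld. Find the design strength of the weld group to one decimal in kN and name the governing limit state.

708.6 kN (weld metal governs)

Weld metal: throat = 0.707×10 = 7.07 mm, L = 2×232 = 464 mm. φR_n = 0.75 × 0.6 × 480 × 7.07 × 464 = 708.6 kN.
Base metal shear (10 mm plate): yield φR_n = 1.0×0.6×345×10×464 = 960.5 kN; rupture φR_n = 0.75×0.6×450×10×464 = 939.6 kN; take 939.6 kN (rupture).
Governing: min(708.6, 939.6) = 708.6 kN → weld metal.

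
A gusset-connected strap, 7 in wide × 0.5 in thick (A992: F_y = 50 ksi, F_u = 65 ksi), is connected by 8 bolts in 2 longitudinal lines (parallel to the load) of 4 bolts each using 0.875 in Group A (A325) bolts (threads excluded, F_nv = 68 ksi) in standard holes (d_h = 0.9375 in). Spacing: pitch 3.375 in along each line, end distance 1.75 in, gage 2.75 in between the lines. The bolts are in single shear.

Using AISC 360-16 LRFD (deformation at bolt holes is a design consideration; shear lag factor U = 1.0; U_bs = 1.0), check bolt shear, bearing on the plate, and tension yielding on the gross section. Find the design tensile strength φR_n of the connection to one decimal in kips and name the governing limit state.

157.5 kips (gross-section yield governs)

Bolt shear: A_b = π(0.875)²/4 = 0.60132 in². φR_n = 0.75 × 68 × 0.60132 × 8 × 1 = 245.3 kips.
Bearing (0.5 in plate, F_u = 65 ksi): end bolts L_c = 1.75 − 0.9375/2 = 1.28125, R_n = min(1.2×1.28125×0.5×65, 2.4×0.875×0.5×65) = 49.969 kips/bolt; interior L_c = 3.375 − 0.9375 = 2.4375, R_n = 68.25 kips/bolt. φR_n = 0.75 × (2×49.969 + 6×68.25) = 382.1 kips.
Tension yield (gross): A_g = 7×0.5 = 3.5 in². φR_n = 0.90 × 50 × 3.5 = 157.5 kips.
Governing: min(245.3, 382.1, 157.5) = 157.5 kips → gross-section yield.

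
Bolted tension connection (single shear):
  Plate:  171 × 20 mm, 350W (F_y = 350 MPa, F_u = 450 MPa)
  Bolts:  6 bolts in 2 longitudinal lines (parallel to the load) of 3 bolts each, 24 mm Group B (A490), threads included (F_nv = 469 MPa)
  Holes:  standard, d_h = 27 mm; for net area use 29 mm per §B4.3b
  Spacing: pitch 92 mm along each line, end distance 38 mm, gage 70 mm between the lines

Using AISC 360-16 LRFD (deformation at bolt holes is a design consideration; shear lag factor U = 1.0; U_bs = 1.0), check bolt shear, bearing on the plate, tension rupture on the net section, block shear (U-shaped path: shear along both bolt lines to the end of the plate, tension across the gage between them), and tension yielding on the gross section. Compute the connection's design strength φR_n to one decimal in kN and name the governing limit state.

Bolt shear: A_b = π(24)²/4 = 452.39 mm². φR_n = 0.75 × 469 × 452.39 × 6 × 1 = 954.8 kN.
Bearing (20 mm plate, F_u = 450 MPa): end bolts L_c = 38 − 27/2 = 24.5, R_n = min(1.2×24.5×20×450, 2.4×24×20×450) = 264.6 kN/bolt; interior L_c = 92 − 27 = 65, R_n = 518.4 kN/bolt. φR_n = 0.75 × (2×264.6 + 4×518.4) = 1952.1 kN.
Tension rupture (net): A_n = (171 − 2×29)×20 = 2260 mm² (U = 1.0, A_e = A_n). φR_n = 0.75 × 450 × 2260 = 762.8 kN.
Block shear: shear path 2×[38+2×92] = 2×222 mm, A_gv = 8880, A_nv = 2×(222 − 2.5×29)×20 = 5980 mm²; tension across gage: (70 − 1×29)×20 = 820 mm². R_n = min(0.6×450×5980, 0.6×350×8880) + 1.0×450×820 = min(1614.6, 1864.8) + 369 = 1983.6 kN. φR_n = 0.75 × 1983.6 = 1487.7 kN.
Tension yield (gross): A_g = 171×20 = 3420 mm². φR_n = 0.90 × 350 × 3420 = 1077.3 kN.
Governing: min(954.8, 1952.1, 762.8, 1487.7, 1077.3) = 762.8 kN → net-section rupture.

762.8 kN (net-section rupture governs)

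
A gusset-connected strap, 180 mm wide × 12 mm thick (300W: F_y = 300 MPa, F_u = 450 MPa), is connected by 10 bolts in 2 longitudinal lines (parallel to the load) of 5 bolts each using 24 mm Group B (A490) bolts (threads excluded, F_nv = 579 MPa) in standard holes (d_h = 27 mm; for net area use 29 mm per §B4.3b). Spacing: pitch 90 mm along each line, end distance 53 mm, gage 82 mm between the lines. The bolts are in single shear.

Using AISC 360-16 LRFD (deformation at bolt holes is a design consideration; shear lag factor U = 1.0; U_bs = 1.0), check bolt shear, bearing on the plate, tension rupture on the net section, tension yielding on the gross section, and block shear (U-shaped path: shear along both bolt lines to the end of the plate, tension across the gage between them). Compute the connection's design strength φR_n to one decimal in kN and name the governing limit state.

Bolt shear: A_b = π(24)²/4 = 452.39 mm². φR_n = 0.75 × 579 × 452.39 × 10 × 1 = 1964.5 kN.
Bearing (12 mm plate, F_u = 450 MPa): end bolts L_c = 53 − 27/2 = 39.5, R_n = min(1.2×39.5×12×450, 2.4×24×12×450) = 255.96 kN/bolt; interior L_c = 90 − 27 = 63, R_n = 311.04 kN/bolt. φR_n = 0.75 × (2×255.96 + 8×311.04) = 2250.2 kN.
Tension rupture (net): A_n = (180 − 2×29)×12 = 1464 mm² (U = 1.0, A_e = A_n). φR_n = 0.75 × 450 × 1464 = 494.1 kN.
Tension yield (gross): A_g = 180×12 = 2160 mm². φR_n = 0.90 × 300 × 2160 = 583.2 kN.
Block shear: shear path 2×[53+4×90] = 2×413 mm, A_gv = 9912, A_nv = 2×(413 − 4.5×29)×12 = 6780 mm²; tension across gage: (82 − 1×29)×12 = 636 mm². R_n = min(0.6×450×6780, 0.6×300×9912) + 1.0×450×636 = min(1830.6, 1784.2) + 286.2 = 2070.4 kN. φR_n = 0.75 × 2070.4 = 1552.8 kN.
Governing: min(1964.5, 2250.2, 494.1, 583.2, 1552.8) = 494.1 kN → net-section rupture.

494.1 kN (net-section rupture governs)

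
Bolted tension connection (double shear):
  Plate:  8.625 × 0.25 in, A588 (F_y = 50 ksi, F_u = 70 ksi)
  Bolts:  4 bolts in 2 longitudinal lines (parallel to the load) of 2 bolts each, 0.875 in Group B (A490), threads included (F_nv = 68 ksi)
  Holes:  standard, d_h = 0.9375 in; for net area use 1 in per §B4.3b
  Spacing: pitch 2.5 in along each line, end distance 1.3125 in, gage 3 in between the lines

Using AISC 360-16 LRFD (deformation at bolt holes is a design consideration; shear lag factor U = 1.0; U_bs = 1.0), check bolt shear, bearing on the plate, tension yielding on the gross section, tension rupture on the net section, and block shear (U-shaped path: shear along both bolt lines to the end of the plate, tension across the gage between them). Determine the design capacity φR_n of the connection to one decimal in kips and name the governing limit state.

62.7 kips (block shear governs)

Bolt shear: A_b = π(0.875)²/4 = 0.60132 in². φR_n = 0.75 × 68 × 0.60132 × 4 × 2 = 245.3 kips.
Bearing (0.25 in plate, F_u = 70 ksi): end bolts L_c = 1.3125 − 0.9375/2 = 0.84375, R_n = min(1.2×0.84375×0.25×70, 2.4×0.875×0.25×70) = 17.719 kips/bolt; interior L_c = 2.5 − 0.9375 = 1.5625, R_n = 32.813 kips/bolt. φR_n = 0.75 × (2×17.719 + 2×32.813) = 75.8 kips.
Tension yield (gross): A_g = 8.625×0.25 = 2.1563 in². φR_n = 0.90 × 50 × 2.1563 = 97.0 kips.
Tension rupture (net): A_n = (8.625 − 2×1)×0.25 = 1.6563 in² (U = 1.0, A_e = A_n). φR_n = 0.75 × 70 × 1.6563 = 87.0 kips.
Block shear: shear path 2×[1.3125+1×2.5] = 2×3.8125 in, A_gv = 1.9063, A_nv = 2×(3.8125 − 1.5×1)×0.25 = 1.1563 in²; tension across gage: (3 − 1×1)×0.25 = 0.5 in². R_n = min(0.6×70×1.1563, 0.6×50×1.9063) + 1.0×70×0.5 = min(48.565, 57.189) + 35 = 83.565 kips. φR_n = 0.75 × 83.565 = 62.7 kips.
Governing: min(245.3, 75.8, 97.0, 87.0, 62.7) = 62.7 kips → block shear.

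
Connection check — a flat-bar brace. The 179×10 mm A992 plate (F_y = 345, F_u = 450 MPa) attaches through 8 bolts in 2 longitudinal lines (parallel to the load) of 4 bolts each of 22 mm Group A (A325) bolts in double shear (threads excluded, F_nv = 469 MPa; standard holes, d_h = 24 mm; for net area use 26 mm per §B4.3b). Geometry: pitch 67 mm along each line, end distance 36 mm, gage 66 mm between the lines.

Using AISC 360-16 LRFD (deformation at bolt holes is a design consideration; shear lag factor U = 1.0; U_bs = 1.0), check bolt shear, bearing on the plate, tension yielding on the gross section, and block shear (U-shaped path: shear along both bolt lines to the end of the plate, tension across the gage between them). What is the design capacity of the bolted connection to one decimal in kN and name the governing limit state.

Bolt shear: A_b = π(22)²/4 = 380.13 mm². φR_n = 0.75 × 469 × 380.13 × 8 × 2 = 2139.4 kN.
Bearing (10 mm plate, F_u = 450 MPa): end bolts L_c = 36 − 24/2 = 24, R_n = min(1.2×24×10×450, 2.4×22×10×450) = 129.6 kN/bolt; interior L_c = 67 − 24 = 43, R_n = 232.2 kN/bolt. φR_n = 0.75 × (2×129.6 + 6×232.2) = 1239.3 kN.
Tension yield (gross): A_g = 179×10 = 1790 mm². φR_n = 0.90 × 345 × 1790 = 555.8 kN.
Block shear: shear path 2×[36+3×67] = 2×237 mm, A_gv = 4740, A_nv = 2×(237 − 3.5×26)×10 = 2920 mm²; tension across gage: (66 − 1×26)×10 = 400 mm². R_n = min(0.6×450×2920, 0.6×345×4740) + 1.0×450×400 = min(788.4, 981.18) + 180 = 968.4 kN. φR_n = 0.75 × 968.4 = 726.3 kN.
Governing: min(2139.4, 1239.3, 555.8, 726.3) = 555.8 kN → gross-section yield.

555.8 kN (gross-section yield governs)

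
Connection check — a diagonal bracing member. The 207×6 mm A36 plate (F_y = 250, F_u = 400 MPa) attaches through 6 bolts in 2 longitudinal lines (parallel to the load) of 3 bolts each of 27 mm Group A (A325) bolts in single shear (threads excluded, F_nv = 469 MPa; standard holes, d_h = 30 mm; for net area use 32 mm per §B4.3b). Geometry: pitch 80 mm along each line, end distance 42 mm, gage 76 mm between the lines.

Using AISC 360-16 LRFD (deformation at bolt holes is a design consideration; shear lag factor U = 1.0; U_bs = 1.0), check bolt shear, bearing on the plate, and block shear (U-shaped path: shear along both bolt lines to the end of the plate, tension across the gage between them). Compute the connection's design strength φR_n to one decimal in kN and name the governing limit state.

342.7 kN (block shear governs)

Bolt shear: A_b = π(27)²/4 = 572.56 mm². φR_n = 0.75 × 469 × 572.56 × 6 × 1 = 1208.4 kN.
Bearing (6 mm plate, F_u = 400 MPa): end bolts L_c = 42 − 30/2 = 27, R_n = min(1.2×27×6×400, 2.4×27×6×400) = 77.76 kN/bolt; interior L_c = 80 − 30 = 50, R_n = 144 kN/bolt. φR_n = 0.75 × (2×77.76 + 4×144) = 548.6 kN.
Block shear: shear path 2×[42+2×80] = 2×202 mm, A_gv = 2424, A_nv = 2×(202 − 2.5×32)×6 = 1464 mm²; tension across gage: (76 − 1×32)×6 = 264 mm². R_n = min(0.6×400×1464, 0.6×250×2424) + 1.0×400×264 = min(351.36, 363.6) + 105.6 = 456.96 kN. φR_n = 0.75 × 456.96 = 342.7 kN.
Governing: min(1208.4, 548.6, 342.7) = 342.7 kN → block shear.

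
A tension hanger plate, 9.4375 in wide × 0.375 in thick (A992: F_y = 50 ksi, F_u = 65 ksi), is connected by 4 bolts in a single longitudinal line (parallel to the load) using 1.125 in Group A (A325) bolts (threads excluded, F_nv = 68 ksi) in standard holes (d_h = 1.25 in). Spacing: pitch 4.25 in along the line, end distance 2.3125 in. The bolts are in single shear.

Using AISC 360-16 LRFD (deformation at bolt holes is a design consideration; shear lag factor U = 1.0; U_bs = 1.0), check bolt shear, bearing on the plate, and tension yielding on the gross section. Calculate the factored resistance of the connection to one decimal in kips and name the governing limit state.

Bolt shear: A_b = π(1.125)²/4 = 0.99402 in². φR_n = 0.75 × 68 × 0.99402 × 4 × 1 = 202.8 kips.
Bearing (0.375 in plate, F_u = 65 ksi): end bolts L_c = 2.3125 − 1.25/2 = 1.6875, R_n = min(1.2×1.6875×0.375×65, 2.4×1.125×0.375×65) = 49.359 kips/bolt; interior L_c = 4.25 − 1.25 = 3, R_n = 65.813 kips/bolt. φR_n = 0.75 × (1×49.359 + 3×65.813) = 185.1 kips.
Tension yield (gross): A_g = 9.4375×0.375 = 3.5391 in². φR_n = 0.90 × 50 × 3.5391 = 159.3 kips.
Governing: min(202.8, 185.1, 159.3) = 159.3 kips → gross-section yield.

159.3 kips (gross-section yield governs)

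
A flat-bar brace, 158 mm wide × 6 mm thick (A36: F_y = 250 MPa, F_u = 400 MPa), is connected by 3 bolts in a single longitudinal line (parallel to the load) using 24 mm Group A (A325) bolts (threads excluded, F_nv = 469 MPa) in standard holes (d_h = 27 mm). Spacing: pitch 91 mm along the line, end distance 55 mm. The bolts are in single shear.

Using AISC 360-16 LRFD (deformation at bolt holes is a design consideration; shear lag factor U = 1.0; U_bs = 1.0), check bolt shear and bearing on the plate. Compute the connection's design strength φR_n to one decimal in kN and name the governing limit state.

297.0 kN (bearing governs)

Bolt shear: A_b = π(24)²/4 = 452.39 mm². φR_n = 0.75 × 469 × 452.39 × 3 × 1 = 477.4 kN.
Bearing (6 mm plate, F_u = 400 MPa): end bolts L_c = 55 − 27/2 = 41.5, R_n = min(1.2×41.5×6×400, 2.4×24×6×400) = 119.52 kN/bolt; interior L_c = 91 − 27 = 64, R_n = 138.24 kN/bolt. φR_n = 0.75 × (1×119.52 + 2×138.24) = 297.0 kN.
Governing: min(477.4, 297.0) = 297.0 kN → bearing.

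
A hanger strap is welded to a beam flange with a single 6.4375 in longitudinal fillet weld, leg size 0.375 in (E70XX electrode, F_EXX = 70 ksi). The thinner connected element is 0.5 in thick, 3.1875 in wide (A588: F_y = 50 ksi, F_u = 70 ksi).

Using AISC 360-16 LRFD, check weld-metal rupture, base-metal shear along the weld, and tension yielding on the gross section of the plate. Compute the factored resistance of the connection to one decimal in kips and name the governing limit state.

53.8 kips (weld metal governs)

Weld metal: throat = 0.707×0.375 = 0.26513 in, L = 6.4375 in. φR_n = 0.75 × 0.6 × 70 × 0.26513 × 6.4375 = 53.8 kips.
Base metal shear (0.5 in plate): yield φR_n = 1.0×0.6×50×0.5×6.4375 = 96.6 kips; rupture φR_n = 0.75×0.6×70×0.5×6.4375 = 101.4 kips; take 96.6 kips (yield).
Tension yield (gross): A_g = 3.1875×0.5 = 1.5938 in². φR_n = 0.90 × 50 × 1.5938 = 71.7 kips.
Governing: min(53.8, 96.6, 71.7) = 53.8 kips → weld metal.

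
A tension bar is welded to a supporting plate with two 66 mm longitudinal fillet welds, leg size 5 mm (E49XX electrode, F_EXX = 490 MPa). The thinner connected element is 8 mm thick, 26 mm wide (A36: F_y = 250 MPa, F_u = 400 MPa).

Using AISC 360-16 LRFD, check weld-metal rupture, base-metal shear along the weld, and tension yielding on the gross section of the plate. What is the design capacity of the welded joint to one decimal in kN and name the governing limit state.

Weld metal: throat = 0.707×5 = 3.535 mm, L = 2×66 = 132 mm. φR_n = 0.75 × 0.6 × 490 × 3.535 × 132 = 102.9 kN.
Base metal shear (8 mm plate): yield φR_n = 1.0×0.6×250×8×132 = 158.4 kN; rupture φR_n = 0.75×0.6×400×8×132 = 190.1 kN; take 158.4 kN (yield).
Tension yield (gross): A_g = 26×8 = 208 mm². φR_n = 0.90 × 250 × 208 = 46.8 kN.
Governing: min(102.9, 158.4, 46.8) = 46.8 kN → gross-section yield.

46.8 kN (gross-section yield governs)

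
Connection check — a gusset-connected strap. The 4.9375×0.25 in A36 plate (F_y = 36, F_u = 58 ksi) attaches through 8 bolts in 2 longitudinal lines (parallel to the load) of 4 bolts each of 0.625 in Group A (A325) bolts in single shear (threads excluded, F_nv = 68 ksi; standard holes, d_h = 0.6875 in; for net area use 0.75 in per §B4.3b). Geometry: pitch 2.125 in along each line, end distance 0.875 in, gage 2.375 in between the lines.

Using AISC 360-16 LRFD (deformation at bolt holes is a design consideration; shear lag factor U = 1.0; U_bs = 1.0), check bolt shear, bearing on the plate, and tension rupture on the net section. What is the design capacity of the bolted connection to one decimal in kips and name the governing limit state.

Bolt shear: A_b = π(0.625)²/4 = 0.3068 in². φR_n = 0.75 × 68 × 0.3068 × 8 × 1 = 125.2 kips.
Bearing (0.25 in plate, F_u = 58 ksi): end bolts L_c = 0.875 − 0.6875/2 = 0.53125, R_n = min(1.2×0.53125×0.25×58, 2.4×0.625×0.25×58) = 9.2438 kips/bolt; interior L_c = 2.125 − 0.6875 = 1.4375, R_n = 21.75 kips/bolt. φR_n = 0.75 × (2×9.2438 + 6×21.75) = 111.7 kips.
Tension rupture (net): A_n = (4.9375 − 2×0.75)×0.25 = 0.85938 in² (U = 1.0, A_e = A_n). φR_n = 0.75 × 58 × 0.85938 = 37.4 kips.
Governing: min(125.2, 111.7, 37.4) = 37.4 kips → net-section rupture.

37.4 kips (net-section rupture governs)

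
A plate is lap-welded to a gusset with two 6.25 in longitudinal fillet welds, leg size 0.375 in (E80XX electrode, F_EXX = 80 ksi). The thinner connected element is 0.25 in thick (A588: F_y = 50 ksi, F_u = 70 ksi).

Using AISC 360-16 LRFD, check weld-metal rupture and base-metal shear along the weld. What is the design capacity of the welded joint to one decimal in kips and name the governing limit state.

Weld metal: throat = 0.707×0.375 = 0.26513 in, L = 2×6.25 = 12.5 in. φR_n = 0.75 × 0.6 × 80 × 0.26513 × 12.5 = 119.3 kips.
Base metal shear (0.25 in plate): yield φR_n = 1.0×0.6×50×0.25×12.5 = 93.8 kips; rupture φR_n = 0.75×0.6×70×0.25×12.5 = 98.4 kips; take 93.8 kips (yield).
Governing: min(119.3, 93.8) = 93.8 kips → base-metal shear.

93.8 kips (base-metal shear governs)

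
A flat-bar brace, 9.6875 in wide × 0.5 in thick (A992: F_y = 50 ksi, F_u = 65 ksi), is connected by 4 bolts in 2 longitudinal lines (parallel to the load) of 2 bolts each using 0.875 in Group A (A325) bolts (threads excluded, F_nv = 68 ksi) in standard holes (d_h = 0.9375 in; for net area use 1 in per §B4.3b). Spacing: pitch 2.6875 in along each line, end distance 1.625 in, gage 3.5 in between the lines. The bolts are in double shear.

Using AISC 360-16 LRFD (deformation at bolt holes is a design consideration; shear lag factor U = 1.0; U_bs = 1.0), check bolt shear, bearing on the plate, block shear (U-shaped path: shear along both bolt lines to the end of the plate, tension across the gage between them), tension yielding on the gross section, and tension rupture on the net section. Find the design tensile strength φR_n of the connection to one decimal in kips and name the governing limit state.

143.2 kips (block shear governs)

Bolt shear: A_b = π(0.875)²/4 = 0.60132 in². φR_n = 0.75 × 68 × 0.60132 × 4 × 2 = 245.3 kips.
Bearing (0.5 in plate, F_u = 65 ksi): end bolts L_c = 1.625 − 0.9375/2 = 1.15625, R_n = min(1.2×1.15625×0.5×65, 2.4×0.875×0.5×65) = 45.094 kips/bolt; interior L_c = 2.6875 − 0.9375 = 1.75, R_n = 68.25 kips/bolt. φR_n = 0.75 × (2×45.094 + 2×68.25) = 170.0 kips.
Block shear: shear path 2×[1.625+1×2.6875] = 2×4.3125 in, A_gv = 4.3125, A_nv = 2×(4.3125 − 1.5×1)×0.5 = 2.8125 in²; tension across gage: (3.5 − 1×1)×0.5 = 1.25 in². R_n = min(0.6×65×2.8125, 0.6×50×4.3125) + 1.0×65×1.25 = min(109.69, 129.38) + 81.25 = 190.94 kips. φR_n = 0.75 × 190.94 = 143.2 kips.
Tension yield (gross): A_g = 9.6875×0.5 = 4.8438 in². φR_n = 0.90 × 50 × 4.8438 = 218.0 kips.
Tension rupture (net): A_n = (9.6875 − 2×1)×0.5 = 3.8438 in² (U = 1.0, A_e = A_n). φR_n = 0.75 × 65 × 3.8438 = 187.4 kips.
Governing: min(245.3, 170.0, 143.2, 218.0, 187.4) = 143.2 kips → block shear.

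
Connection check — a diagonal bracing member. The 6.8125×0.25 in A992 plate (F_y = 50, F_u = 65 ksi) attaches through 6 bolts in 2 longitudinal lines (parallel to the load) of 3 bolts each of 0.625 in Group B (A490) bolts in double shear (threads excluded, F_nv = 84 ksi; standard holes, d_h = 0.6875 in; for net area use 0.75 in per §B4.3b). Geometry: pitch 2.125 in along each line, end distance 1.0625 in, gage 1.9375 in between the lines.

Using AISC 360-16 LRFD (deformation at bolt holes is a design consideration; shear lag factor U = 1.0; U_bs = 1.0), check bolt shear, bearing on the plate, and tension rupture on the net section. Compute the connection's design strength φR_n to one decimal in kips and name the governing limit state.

64.7 kips (net-section rupture governs)

Bolt shear: A_b = π(0.625)²/4 = 0.3068 in². φR_n = 0.75 × 84 × 0.3068 × 6 × 2 = 231.9 kips.
Bearing (0.25 in plate, F_u = 65 ksi): end bolts L_c = 1.0625 − 0.6875/2 = 0.71875, R_n = min(1.2×0.71875×0.25×65, 2.4×0.625×0.25×65) = 14.016 kips/bolt; interior L_c = 2.125 − 0.6875 = 1.4375, R_n = 24.375 kips/bolt. φR_n = 0.75 × (2×14.016 + 4×24.375) = 94.1 kips.
Tension rupture (net): A_n = (6.8125 − 2×0.75)×0.25 = 1.3281 in² (U = 1.0, A_e = A_n). φR_n = 0.75 × 65 × 1.3281 = 64.7 kips.
Governing: min(231.9, 94.1, 64.7) = 64.7 kips → net-section rupture.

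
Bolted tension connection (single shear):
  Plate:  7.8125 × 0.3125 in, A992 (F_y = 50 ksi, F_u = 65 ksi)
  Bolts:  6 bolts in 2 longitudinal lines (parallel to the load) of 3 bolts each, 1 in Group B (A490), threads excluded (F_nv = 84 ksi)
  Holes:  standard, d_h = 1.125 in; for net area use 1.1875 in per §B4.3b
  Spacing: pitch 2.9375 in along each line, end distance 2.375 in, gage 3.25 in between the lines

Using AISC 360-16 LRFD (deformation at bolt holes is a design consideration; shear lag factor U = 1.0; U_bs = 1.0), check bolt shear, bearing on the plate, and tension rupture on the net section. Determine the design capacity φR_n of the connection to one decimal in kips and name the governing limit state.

Bolt shear: A_b = π(1)²/4 = 0.7854 in². φR_n = 0.75 × 84 × 0.7854 × 6 × 1 = 296.9 kips.
Bearing (0.3125 in plate, F_u = 65 ksi): end bolts L_c = 2.375 − 1.125/2 = 1.8125, R_n = min(1.2×1.8125×0.3125×65, 2.4×1×0.3125×65) = 44.18 kips/bolt; interior L_c = 2.9375 − 1.125 = 1.8125, R_n = 44.18 kips/bolt. φR_n = 0.75 × (2×44.18 + 4×44.18) = 198.8 kips.
Tension rupture (net): A_n = (7.8125 − 2×1.1875)×0.3125 = 1.6992 in² (U = 1.0, A_e = A_n). φR_n = 0.75 × 65 × 1.6992 = 82.8 kips.
Governing: min(296.9, 198.8, 82.8) = 82.8 kips → net-section rupture.

82.8 kips (net-section rupture governs)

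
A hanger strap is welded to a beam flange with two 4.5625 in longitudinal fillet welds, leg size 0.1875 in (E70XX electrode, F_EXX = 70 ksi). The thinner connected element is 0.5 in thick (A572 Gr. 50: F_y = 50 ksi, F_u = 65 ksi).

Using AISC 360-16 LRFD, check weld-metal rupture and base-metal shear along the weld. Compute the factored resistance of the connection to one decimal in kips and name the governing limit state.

Weld metal: throat = 0.707×0.1875 = 0.13256 in, L = 2×4.5625 = 9.125 in. φR_n = 0.75 × 0.6 × 70 × 0.13256 × 9.125 = 38.1 kips.
Base metal shear (0.5 in plate): yield φR_n = 1.0×0.6×50×0.5×9.125 = 136.9 kips; rupture φR_n = 0.75×0.6×65×0.5×9.125 = 133.5 kips; take 133.5 kips (rupture).
Governing: min(38.1, 133.5) = 38.1 kips → weld metal.

38.1 kips (weld metal governs)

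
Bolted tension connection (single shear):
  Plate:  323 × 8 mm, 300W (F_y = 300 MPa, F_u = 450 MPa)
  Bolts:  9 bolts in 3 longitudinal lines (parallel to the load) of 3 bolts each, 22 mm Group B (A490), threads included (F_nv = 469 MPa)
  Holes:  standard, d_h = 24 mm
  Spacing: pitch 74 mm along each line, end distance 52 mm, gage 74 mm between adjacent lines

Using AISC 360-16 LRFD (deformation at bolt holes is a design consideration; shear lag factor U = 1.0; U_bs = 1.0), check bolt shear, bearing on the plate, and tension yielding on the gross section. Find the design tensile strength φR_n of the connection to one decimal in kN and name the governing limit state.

697.7 kN (gross-section yield governs)

Bolt shear: A_b = π(22)²/4 = 380.13 mm². φR_n = 0.75 × 469 × 380.13 × 9 × 1 = 1203.4 kN.
Bearing (8 mm plate, F_u = 450 MPa): end bolts L_c = 52 − 24/2 = 40, R_n = min(1.2×40×8×450, 2.4×22×8×450) = 172.8 kN/bolt; interior L_c = 74 − 24 = 50, R_n = 190.08 kN/bolt. φR_n = 0.75 × (3×172.8 + 6×190.08) = 1244.2 kN.
Tension yield (gross): A_g = 323×8 = 2584 mm². φR_n = 0.90 × 300 × 2584 = 697.7 kN.
Governing: min(1203.4, 1244.2, 697.7) = 697.7 kN → gross-section yield.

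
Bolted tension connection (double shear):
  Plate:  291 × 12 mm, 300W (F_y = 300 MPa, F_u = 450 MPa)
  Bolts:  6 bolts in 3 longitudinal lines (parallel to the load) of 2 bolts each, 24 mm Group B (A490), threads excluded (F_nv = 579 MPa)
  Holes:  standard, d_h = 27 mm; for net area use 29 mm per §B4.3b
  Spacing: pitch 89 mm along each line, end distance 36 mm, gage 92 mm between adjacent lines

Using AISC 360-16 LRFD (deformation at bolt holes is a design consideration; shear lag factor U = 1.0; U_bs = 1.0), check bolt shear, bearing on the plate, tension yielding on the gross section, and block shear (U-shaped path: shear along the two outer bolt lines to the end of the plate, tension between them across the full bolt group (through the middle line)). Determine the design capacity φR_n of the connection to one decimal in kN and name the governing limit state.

Bolt shear: A_b = π(24)²/4 = 452.39 mm². φR_n = 0.75 × 579 × 452.39 × 6 × 2 = 2357.4 kN.
Bearing (12 mm plate, F_u = 450 MPa): end bolts L_c = 36 − 27/2 = 22.5, R_n = min(1.2×22.5×12×450, 2.4×24×12×450) = 145.8 kN/bolt; interior L_c = 89 − 27 = 62, R_n = 311.04 kN/bolt. φR_n = 0.75 × (3×145.8 + 3×311.04) = 1027.9 kN.
Tension yield (gross): A_g = 291×12 = 3492 mm². φR_n = 0.90 × 300 × 3492 = 942.8 kN.
Block shear: shear path 2×[36+1×89] = 2×125 mm, A_gv = 3000, A_nv = 2×(125 − 1.5×29)×12 = 1956 mm²; tension across gage: (184 − 2×29)×12 = 1512 mm². R_n = min(0.6×450×1956, 0.6×300×3000) + 1.0×450×1512 = min(528.12, 540) + 680.4 = 1208.5 kN. φR_n = 0.75 × 1208.5 = 906.4 kN.
Governing: min(2357.4, 1027.9, 942.8, 906.4) = 906.4 kN → block shear.

906.4 kN (block shear governs)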